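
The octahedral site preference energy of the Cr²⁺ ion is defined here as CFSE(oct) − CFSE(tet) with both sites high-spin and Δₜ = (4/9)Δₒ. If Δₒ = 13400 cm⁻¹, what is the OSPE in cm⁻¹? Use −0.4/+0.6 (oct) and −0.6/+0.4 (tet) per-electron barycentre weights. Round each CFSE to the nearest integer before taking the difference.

Cr²⁺: group 6, so d-count = 6 − 2 = 4.
Octahedral (high-spin): t₂g³ eg¹, CFSE = 3(−0.4) + 1(+0.6) = -0.6Δₒ = -0.6 × 13400 = -8040 cm⁻¹.
Tetrahedral: e² t₂², CFSE = 2(−0.6) + 2(+0.4) = -0.4Δₜ = -0.4 × (4/9) × 13400 = -2382 cm⁻¹.
OSPE = CFSE(oct) − CFSE(tet) = -8040 − (-2382) = -5658 cm⁻¹.

-5658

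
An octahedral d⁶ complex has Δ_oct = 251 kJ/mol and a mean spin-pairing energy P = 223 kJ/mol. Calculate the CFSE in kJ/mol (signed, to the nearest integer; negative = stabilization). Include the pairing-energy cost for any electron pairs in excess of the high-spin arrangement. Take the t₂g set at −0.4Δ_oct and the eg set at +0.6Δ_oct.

With Δ_oct > P the complex is low-spin.
Configuration: t₂g⁶ eg⁰.
Orbital CFSE = -2.4Δ_oct = -2.4 × 251 = -602 kJ/mol.
Excess pairs vs high-spin: 3 − 1 = 2; pairing cost = +446 kJ/mol.
Net CFSE = -602 + 446 = -156 kJ/mol.

-156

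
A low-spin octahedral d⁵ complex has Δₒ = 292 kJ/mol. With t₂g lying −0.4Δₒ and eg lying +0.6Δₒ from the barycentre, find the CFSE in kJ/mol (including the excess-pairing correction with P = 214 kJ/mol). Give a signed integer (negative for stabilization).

-156

Electron filling gives t₂g⁵ eg⁰.
Orbital CFSE = 5(-0.4) + 0(0.6) = -2.0Δₒ = -2.0 × 292 = -584 kJ/mol.
Pairing penalty: 2 pairs vs 0 in the high-spin reference → 2 extra × P = 428 kJ/mol.
Net CFSE = -584 + 428 = -156 kJ/mol.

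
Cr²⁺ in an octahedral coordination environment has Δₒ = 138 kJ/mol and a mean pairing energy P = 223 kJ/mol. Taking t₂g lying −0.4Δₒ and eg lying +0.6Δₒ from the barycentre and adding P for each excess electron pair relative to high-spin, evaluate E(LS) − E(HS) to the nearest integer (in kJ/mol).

85

Cr sits in group 6; removing 2 electrons leaves Cr²⁺ with 6 − 2 = 4 d electrons.
High-spin d⁴ fills as t₂g³ eg¹ with CFSE 3(−0.4) + 1(+0.6) = -0.6Δₒ = -83 kJ/mol.
Low-spin: t₂g⁴ eg⁰, orbital CFSE = -1.6Δₒ = -221 kJ/mol; plus 1 excess pair × P = +223 kJ/mol; total 2 kJ/mol.
The difference is 2 − (-83) = 85 kJ/mol, so high-spin lies lower.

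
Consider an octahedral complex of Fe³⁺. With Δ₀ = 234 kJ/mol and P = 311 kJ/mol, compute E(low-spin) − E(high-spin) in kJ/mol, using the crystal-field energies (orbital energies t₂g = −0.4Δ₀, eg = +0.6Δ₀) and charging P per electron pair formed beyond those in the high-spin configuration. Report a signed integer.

154

Group 8 minus oxidation state +3 gives a d⁵ configuration for Fe³⁺.
High-spin d⁵ fills as t₂g³ eg² with CFSE 3(−0.4) + 2(+0.6) = 0.0Δ₀ = 0 kJ/mol.
Low-spin: t₂g⁵ eg⁰, orbital CFSE = -2.0Δ₀ = -468 kJ/mol; plus 2 excess pairs × P = +622 kJ/mol; total 154 kJ/mol.
E(LS) − E(HS) = 154 − (0) = 154 kJ/mol.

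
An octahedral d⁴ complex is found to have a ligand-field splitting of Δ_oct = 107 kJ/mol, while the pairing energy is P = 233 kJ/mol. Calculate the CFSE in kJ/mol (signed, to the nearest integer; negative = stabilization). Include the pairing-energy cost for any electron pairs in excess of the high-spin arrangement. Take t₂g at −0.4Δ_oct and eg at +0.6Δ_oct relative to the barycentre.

-64

Δ_oct < P, so pairing is avoided: the ground state is high-spin.
Configuration: t₂g³ eg¹.
Orbital CFSE = -0.6Δ_oct = -0.6 × 107 = -64 kJ/mol.
High-spin has no excess pairs, so no pairing correction applies.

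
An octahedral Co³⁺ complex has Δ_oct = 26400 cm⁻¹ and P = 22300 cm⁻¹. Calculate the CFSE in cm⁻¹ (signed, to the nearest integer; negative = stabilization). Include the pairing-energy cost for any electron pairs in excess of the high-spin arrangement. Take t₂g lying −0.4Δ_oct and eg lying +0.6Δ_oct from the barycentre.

Co is in group 9, so Co³⁺ is d⁶ (9 − 3 = 6).
Δ_oct > P, so pairing is preferred: the ground state is low-spin.
That gives t₂g⁶ eg⁰.
Orbital CFSE = -2.4Δ_oct = -2.4 × 26400 = -63360 cm⁻¹.
Excess pairs vs high-spin: 3 − 1 = 2; pairing cost = +44600 cm⁻¹.
Net CFSE = -63360 + 44600 = -18760 cm⁻¹.

-18760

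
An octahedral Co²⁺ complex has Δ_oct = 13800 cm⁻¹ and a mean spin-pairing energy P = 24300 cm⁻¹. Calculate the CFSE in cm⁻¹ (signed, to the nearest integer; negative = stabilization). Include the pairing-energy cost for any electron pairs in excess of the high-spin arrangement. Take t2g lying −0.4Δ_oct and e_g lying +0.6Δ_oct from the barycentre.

Co is in group 9, so Co²⁺ is d⁷ (9 − 2 = 7).
Here Δ_oct < P (13800 < 24300), so the high-spin state is favoured.
That gives t2g^5 e_g^2.
Orbital CFSE = -0.8Δ_oct = -0.8 × 13800 = -11040 cm⁻¹.
High-spin has no excess pairs, so no pairing correction applies.

-11040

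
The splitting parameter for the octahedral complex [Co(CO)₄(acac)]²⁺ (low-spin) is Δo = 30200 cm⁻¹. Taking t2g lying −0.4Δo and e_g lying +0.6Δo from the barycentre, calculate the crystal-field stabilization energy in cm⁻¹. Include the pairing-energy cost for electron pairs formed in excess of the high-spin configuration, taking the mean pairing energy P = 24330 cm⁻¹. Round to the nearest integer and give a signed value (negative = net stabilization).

Ligand charges: 4×(+0) from CO and 1×(-1) from acac⁻ sum to -1; with overall charge +2, Co is +3.
Co sits in group 9; removing 3 electrons leaves Co³⁺ with 9 − 3 = 6 d electrons.
Electron filling gives t2g^6 e_g^0.
Orbital CFSE = 6(-0.4) + 0(0.6) = -2.4Δo = -2.4 × 30200 = -72480 cm⁻¹.
Pairing penalty: 3 pairs vs 1 in the high-spin reference → 2 extra × P = 48660 cm⁻¹.
Combining: -72480 + 48660 = -23820 cm⁻¹.

-23820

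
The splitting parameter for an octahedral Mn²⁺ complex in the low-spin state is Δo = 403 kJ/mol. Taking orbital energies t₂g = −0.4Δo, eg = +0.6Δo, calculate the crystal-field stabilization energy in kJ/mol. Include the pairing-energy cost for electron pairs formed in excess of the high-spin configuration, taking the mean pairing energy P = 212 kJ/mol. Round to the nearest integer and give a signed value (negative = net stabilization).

-382

Mn is in group 7, so Mn²⁺ is d⁵ (7 − 2 = 5).
Electron filling gives t₂g⁵ eg⁰.
Orbital CFSE = 5(-0.4) + 0(0.6) = -2.0Δo = -2.0 × 403 = -806 kJ/mol.
Pairing penalty: 2 pairs vs 0 in the high-spin reference → 2 extra × P = 424 kJ/mol.
Overall CFSE = -806 + 424 = -382 kJ/mol.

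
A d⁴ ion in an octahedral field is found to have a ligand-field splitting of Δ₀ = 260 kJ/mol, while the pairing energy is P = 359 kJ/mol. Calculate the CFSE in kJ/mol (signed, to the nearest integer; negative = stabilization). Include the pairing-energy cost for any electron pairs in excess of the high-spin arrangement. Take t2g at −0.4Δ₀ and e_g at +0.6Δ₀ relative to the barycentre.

-156

Δ₀ < P, so pairing is avoided: the ground state is high-spin.
That gives t2g^3 e_g^1.
Orbital CFSE = -0.6Δ₀ = -0.6 × 260 = -156 kJ/mol.
High-spin has no excess pairs, so no pairing correction applies.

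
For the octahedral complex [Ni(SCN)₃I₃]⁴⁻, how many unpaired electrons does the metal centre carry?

Ligand charges: 3×(-1) from SCN⁻ and 3×(-1) from I⁻ sum to -6; with overall charge -4, Ni is +2.
Group 10 minus oxidation state +2 gives a d⁸ configuration for Ni²⁺.
Configuration: t2g^6 e_g^2, giving 2 unpaired electrons.

2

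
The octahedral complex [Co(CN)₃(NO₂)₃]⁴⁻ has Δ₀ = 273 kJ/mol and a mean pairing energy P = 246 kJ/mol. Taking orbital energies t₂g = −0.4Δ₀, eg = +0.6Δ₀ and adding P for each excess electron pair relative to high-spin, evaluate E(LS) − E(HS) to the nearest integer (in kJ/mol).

-27

Ligand charges: 3×(-1) from CN⁻ and 3×(-1) from NO₂⁻ sum to -6; with overall charge -4, Co is +2.
Co²⁺: group 9, so d-count = 9 − 2 = 7.
In the high-spin limit (t₂g⁵ eg²) the orbital term is -0.8Δ₀ = -218 kJ/mol, with no excess pairing.
Low-spin: t₂g⁶ eg¹, orbital CFSE = -1.8Δ₀ = -491 kJ/mol; plus 1 excess pair × P = +246 kJ/mol; total -245 kJ/mol.
The difference is -245 − (-218) = -27 kJ/mol, so low-spin lies lower.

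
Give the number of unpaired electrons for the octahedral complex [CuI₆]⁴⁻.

1

Each I⁻ contributes -1; 6 × (-1) = -6. With overall charge -4, Cu is in the +2 oxidation state.
Cu²⁺: group 11, so d-count = 11 − 2 = 9.
Configuration: t2g^6 e_g^3, giving 1 unpaired electron.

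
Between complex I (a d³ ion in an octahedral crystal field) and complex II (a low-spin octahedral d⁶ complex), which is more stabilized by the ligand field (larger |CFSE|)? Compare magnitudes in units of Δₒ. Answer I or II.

I: t2g^3 e_g^0, CFSE = -1.2Δₒ.
II: t2g^6 e_g^0, CFSE = -2.4Δₒ.
So II has the larger |CFSE|.

II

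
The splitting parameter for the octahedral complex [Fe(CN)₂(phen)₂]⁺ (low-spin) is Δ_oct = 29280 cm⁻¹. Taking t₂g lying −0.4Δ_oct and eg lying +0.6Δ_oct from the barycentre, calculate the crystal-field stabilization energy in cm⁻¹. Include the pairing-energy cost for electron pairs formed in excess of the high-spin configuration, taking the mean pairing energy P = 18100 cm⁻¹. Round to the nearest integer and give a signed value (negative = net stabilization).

Ligand charges: 2×(-1) from CN⁻ and 2×(+0) from phen sum to -2; with overall charge +1, Fe is +3.
Fe sits in group 8; removing 3 electrons leaves Fe³⁺ with 8 − 3 = 5 d electrons.
Electron filling gives t₂g⁵ eg⁰.
The orbital stabilization is -2.0Δ_oct = -2.0 × 29280 = -58560 cm⁻¹.
Relative to high-spin t₂g³ eg² (0 paired), the low-spin configuration has 2 additional pairs, contributing +2 × 18100 = +36200 cm⁻¹.
Net CFSE = -58560 + 36200 = -22360 cm⁻¹.

-22360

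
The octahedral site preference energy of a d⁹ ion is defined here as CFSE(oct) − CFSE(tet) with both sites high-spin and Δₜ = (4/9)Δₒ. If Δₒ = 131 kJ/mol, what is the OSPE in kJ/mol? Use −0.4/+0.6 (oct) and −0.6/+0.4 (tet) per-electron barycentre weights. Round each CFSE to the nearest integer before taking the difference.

Octahedral high-spin t2g^6 e_g^3: CFSE = -0.6 × 131 = -79 kJ/mol.
Tetrahedral: e^4 t2^5, CFSE = 4(−0.6) + 5(+0.4) = -0.4Δₜ = -0.4 × (4/9) × 131 = -23 kJ/mol.
OSPE = -79 − (-23) = -56 kJ/mol.

-56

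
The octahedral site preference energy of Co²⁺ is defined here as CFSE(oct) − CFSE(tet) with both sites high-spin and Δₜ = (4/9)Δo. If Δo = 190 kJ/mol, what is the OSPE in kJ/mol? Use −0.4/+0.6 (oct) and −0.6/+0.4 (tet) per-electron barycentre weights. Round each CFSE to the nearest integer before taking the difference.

Co²⁺: group 9, so d-count = 9 − 2 = 7.
In an octahedral site d⁷ (HS) is t2g^5 e_g^2, giving CFSE(oct) = -0.8Δo = -152 kJ/mol.
In a tetrahedral site the filling is e^4 t2^3: CFSE(tet) = -1.2Δₜ = -1.2 × (4/9)(190) = -101 kJ/mol.
Subtracting, OSPE = -152 − (-101) = -51 kJ/mol.

-51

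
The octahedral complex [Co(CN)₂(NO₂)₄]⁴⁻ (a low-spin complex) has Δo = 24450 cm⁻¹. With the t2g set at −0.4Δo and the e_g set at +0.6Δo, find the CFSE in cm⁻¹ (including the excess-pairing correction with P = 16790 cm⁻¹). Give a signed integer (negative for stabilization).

Ligand charges: 2×(-1) from CN⁻ and 4×(-1) from NO₂⁻ sum to -6; with overall charge -4, Co is +2.
Group 9 minus oxidation state +2 gives a d⁷ configuration for Co²⁺.
The d⁷ electrons fill as t2g^6 e_g^1.
CFSE(orbital) = 6×(-0.4Δo) + 1×(0.6Δo) = -1.8Δo; with Δo = 24450 cm⁻¹ that is -44010 cm⁻¹.
Pairing penalty: 3 pairs vs 2 in the high-spin reference → 1 extra × P = 16790 cm⁻¹.
Combining: -44010 + 16790 = -27220 cm⁻¹.

-27220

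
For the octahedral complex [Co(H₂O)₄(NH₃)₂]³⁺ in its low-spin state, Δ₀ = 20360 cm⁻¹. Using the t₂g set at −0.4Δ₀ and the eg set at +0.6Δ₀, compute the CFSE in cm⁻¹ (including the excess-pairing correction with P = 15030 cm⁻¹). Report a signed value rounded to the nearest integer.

-18804

Ligand charges: 4×(+0) from H₂O and 2×(+0) from NH₃ sum to +0; with overall charge +3, Co is +3.
Co sits in group 9; removing 3 electrons leaves Co³⁺ with 9 − 3 = 6 d electrons.
The d⁶ electrons fill as t₂g⁶ eg⁰.
The orbital stabilization is -2.4Δ₀ = -2.4 × 20360 = -48864 cm⁻¹.
Relative to high-spin t₂g⁴ eg² (1 paired), the low-spin configuration has 2 additional pairs, contributing +2 × 15030 = +30060 cm⁻¹.
Net CFSE = -48864 + 30060 = -18804 cm⁻¹.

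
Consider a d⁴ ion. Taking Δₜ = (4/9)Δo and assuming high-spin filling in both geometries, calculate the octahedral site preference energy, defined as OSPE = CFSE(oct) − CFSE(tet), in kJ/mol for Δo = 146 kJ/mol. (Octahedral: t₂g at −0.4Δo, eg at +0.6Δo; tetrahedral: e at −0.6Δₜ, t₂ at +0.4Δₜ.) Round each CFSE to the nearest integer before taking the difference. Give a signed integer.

-62

Octahedral high-spin t2g^3 e_g^1: CFSE = -0.6 × 146 = -88 kJ/mol.
Tetrahedral e^2 t2^2 gives -0.4Δₜ = -0.4 × (4/9) × 146 = -26 kJ/mol.
OSPE = CFSE(oct) − CFSE(tet) = -88 − (-26) = -62 kJ/mol.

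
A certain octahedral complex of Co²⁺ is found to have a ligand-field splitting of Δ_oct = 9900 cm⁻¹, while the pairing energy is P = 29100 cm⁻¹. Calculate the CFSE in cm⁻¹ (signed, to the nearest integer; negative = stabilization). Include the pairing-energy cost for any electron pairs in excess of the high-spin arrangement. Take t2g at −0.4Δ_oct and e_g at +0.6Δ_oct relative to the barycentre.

-7920

Group 9 minus oxidation state +2 gives a d⁷ configuration for Co²⁺.
Here Δ_oct < P (9900 < 29100), so the high-spin state is favoured.
Filling d⁷ accordingly: t2g^5 e_g^2.
Orbital CFSE = -0.8Δ_oct = -0.8 × 9900 = -7920 cm⁻¹.
High-spin has no excess pairs, so no pairing correction applies.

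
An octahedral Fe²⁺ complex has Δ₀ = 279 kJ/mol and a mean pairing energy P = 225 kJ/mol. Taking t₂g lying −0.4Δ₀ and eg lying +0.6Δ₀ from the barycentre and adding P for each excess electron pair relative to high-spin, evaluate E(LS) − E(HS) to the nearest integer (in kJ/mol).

Fe is in group 8, so Fe²⁺ is d⁶ (8 − 2 = 6).
In the high-spin limit (t₂g⁴ eg²) the orbital term is -0.4Δ₀ = -112 kJ/mol, with no excess pairing.
For low-spin the configuration is t₂g⁶ eg⁰: orbital energy -2.4 × 279 = -670 kJ/mol, and 2 additional pairs relative to high-spin add 450 kJ/mol, giving -220 kJ/mol.
E(LS) − E(HS) = -220 − (-112) = -108 kJ/mol.

-108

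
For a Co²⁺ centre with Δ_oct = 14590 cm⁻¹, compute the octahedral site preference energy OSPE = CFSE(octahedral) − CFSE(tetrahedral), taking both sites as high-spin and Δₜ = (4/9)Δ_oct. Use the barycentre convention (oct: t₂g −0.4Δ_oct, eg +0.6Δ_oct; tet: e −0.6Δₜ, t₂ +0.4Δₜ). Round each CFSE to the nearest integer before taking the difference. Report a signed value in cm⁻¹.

Group 9 minus oxidation state +2 gives a d⁷ configuration for Co²⁺.
Octahedral (high-spin): t2g^5 e_g^2, CFSE = 5(−0.4) + 2(+0.6) = -0.8Δ_oct = -0.8 × 14590 = -11672 cm⁻¹.
Tetrahedral: e^4 t2^3, CFSE = 4(−0.6) + 3(+0.4) = -1.2Δₜ = -1.2 × (4/9) × 14590 = -7781 cm⁻¹.
OSPE = CFSE(oct) − CFSE(tet) = -11672 − (-7781) = -3891 cm⁻¹.

-3891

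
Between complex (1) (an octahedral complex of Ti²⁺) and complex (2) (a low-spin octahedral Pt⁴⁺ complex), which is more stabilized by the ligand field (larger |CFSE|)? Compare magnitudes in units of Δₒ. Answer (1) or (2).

(1): Ti sits in group 4; removing 2 electrons leaves Ti²⁺ with 4 − 2 = 2 d electrons; t2g^2 e_g^0, CFSE = -0.8Δₒ.
(2): Pt⁴⁺: group 10, so d-count = 10 − 4 = 6; t₂g⁶ eg⁰, CFSE = -2.4Δₒ.
So (2) has the larger |CFSE|.

(2)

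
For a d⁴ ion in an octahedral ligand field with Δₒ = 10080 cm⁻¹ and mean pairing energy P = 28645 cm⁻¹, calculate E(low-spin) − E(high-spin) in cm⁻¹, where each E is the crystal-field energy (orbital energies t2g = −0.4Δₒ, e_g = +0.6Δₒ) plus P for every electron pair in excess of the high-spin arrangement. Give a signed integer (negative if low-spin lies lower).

High-spin d⁴ fills as t2g^3 e_g^1 with CFSE 3(−0.4) + 1(+0.6) = -0.6Δₒ = -6048 cm⁻¹.
For low-spin the configuration is t2g^4 e_g^0: orbital energy -1.6 × 10080 = -16128 cm⁻¹, and 1 additional pair relative to high-spin adds 28645 cm⁻¹, giving 12517 cm⁻¹.
Thus E(LS) − E(HS) = 18565 cm⁻¹.

18565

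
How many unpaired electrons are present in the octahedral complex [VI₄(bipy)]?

1

Ligand charges: 4×(-1) from I⁻ and 1×(+0) from bipy sum to -4; with overall charge +0, V is +4.
V⁴⁺: group 5, so d-count = 5 − 4 = 1.
Configuration: t2g^1 e_g^0, giving 1 unpaired electron.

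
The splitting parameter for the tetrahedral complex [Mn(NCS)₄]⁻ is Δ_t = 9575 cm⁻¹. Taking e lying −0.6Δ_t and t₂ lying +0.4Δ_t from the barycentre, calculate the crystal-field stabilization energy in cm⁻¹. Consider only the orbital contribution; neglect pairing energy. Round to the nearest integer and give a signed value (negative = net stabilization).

Each NCS⁻ contributes -1; 4 × (-1) = -4. With overall charge -1, Mn is in the +3 oxidation state.
Mn is in group 7, so Mn³⁺ is d⁴ (7 − 3 = 4).
With tetrahedral geometry the complex is necessarily high-spin.
The d⁴ electrons fill as e² t₂².
Orbital CFSE = 2(-0.6) + 2(0.4) = -0.4Δ_t = -0.4 × 9575 = -3830 cm⁻¹.

-3830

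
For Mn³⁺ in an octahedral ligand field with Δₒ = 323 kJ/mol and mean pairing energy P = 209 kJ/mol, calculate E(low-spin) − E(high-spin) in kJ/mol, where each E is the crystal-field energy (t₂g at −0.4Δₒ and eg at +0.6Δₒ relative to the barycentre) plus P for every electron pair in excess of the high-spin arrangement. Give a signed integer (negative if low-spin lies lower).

Mn is in group 7, so Mn³⁺ is d⁴ (7 − 3 = 4).
In the high-spin limit (t₂g³ eg¹) the orbital term is -0.6Δₒ = -194 kJ/mol, with no excess pairing.
Low-spin t₂g⁴ eg⁰ gives -1.6Δₒ = -517 kJ/mol, but forming 1 extra pair costs 1P = 209 kJ/mol, so E(LS) = -517 + 209 = -308 kJ/mol.
E(LS) − E(HS) = -308 − (-194) = -114 kJ/mol.

-114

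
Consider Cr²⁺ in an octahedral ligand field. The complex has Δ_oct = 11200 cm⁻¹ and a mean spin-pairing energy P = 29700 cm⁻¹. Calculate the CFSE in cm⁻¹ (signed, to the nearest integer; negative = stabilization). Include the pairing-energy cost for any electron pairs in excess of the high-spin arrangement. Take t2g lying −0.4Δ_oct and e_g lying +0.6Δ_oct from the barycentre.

-6720

Cr²⁺: group 6, so d-count = 6 − 2 = 4.
Δ_oct < P, so pairing is avoided: the ground state is high-spin.
Configuration: t2g^3 e_g^1.
Orbital CFSE = -0.6Δ_oct = -0.6 × 11200 = -6720 cm⁻¹.
High-spin has no excess pairs, so no pairing correction applies.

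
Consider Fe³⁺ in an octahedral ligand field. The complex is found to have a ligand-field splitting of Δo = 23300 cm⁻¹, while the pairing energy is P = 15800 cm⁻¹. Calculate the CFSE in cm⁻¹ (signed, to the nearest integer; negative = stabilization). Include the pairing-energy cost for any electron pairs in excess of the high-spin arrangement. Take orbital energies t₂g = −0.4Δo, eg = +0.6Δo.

-15000

Fe³⁺: group 8, so d-count = 8 − 3 = 5.
Here Δo > P (23300 > 15800), so the low-spin state is favoured.
That gives t₂g⁵ eg⁰.
Orbital CFSE = -2.0Δo = -2.0 × 23300 = -46600 cm⁻¹.
Excess pairs vs high-spin: 2 − 0 = 2; pairing cost = +31600 cm⁻¹.
Net CFSE = -46600 + 31600 = -15000 cm⁻¹.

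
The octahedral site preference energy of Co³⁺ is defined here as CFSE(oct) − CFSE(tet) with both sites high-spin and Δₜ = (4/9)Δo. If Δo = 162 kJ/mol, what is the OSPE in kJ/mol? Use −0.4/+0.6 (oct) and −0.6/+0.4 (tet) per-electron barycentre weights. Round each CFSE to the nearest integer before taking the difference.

-22

Co³⁺: group 9, so d-count = 9 − 3 = 6.
Octahedral high-spin t₂g⁴ eg²: CFSE = -0.4 × 162 = -65 kJ/mol.
Tetrahedral: e³ t₂³, CFSE = 3(−0.6) + 3(+0.4) = -0.6Δₜ = -0.6 × (4/9) × 162 = -43 kJ/mol.
OSPE = CFSE(oct) − CFSE(tet) = -65 − (-43) = -22 kJ/mol.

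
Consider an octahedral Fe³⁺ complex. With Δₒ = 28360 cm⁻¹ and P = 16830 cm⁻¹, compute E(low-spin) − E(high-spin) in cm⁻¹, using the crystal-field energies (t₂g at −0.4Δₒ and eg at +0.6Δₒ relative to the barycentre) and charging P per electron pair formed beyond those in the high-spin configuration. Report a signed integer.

Fe³⁺: group 8, so d-count = 8 − 3 = 5.
High-spin: t₂g³ eg², CFSE = 0.0Δₒ = 0 cm⁻¹.
For low-spin the configuration is t₂g⁵ eg⁰: orbital energy -2.0 × 28360 = -56720 cm⁻¹, and 2 additional pairs relative to high-spin add 33660 cm⁻¹, giving -23060 cm⁻¹.
The difference is -23060 − (0) = -23060 cm⁻¹, so low-spin lies lower.

-23060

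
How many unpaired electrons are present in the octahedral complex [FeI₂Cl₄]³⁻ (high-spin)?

Ligand charges: 2×(-1) from I⁻ and 4×(-1) from Cl⁻ sum to -6; with overall charge -3, Fe is +3.
Fe is in group 8, so Fe³⁺ is d⁵ (8 − 3 = 5).
Configuration: t₂g³ eg², giving 5 unpaired electrons.

5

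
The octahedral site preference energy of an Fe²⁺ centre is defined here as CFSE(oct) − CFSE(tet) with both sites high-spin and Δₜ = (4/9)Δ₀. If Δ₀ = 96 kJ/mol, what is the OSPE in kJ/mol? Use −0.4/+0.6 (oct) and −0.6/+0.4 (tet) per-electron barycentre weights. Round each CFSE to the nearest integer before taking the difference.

-12

Fe sits in group 8; removing 2 electrons leaves Fe²⁺ with 8 − 2 = 6 d electrons.
Octahedral (high-spin): t2g^4 e_g^2, CFSE = 4(−0.4) + 2(+0.6) = -0.4Δ₀ = -0.4 × 96 = -38 kJ/mol.
Tetrahedral e^3 t2^3 gives -0.6Δₜ = -0.6 × (4/9) × 96 = -26 kJ/mol.
OSPE = CFSE(oct) − CFSE(tet) = -38 − (-26) = -12 kJ/mol.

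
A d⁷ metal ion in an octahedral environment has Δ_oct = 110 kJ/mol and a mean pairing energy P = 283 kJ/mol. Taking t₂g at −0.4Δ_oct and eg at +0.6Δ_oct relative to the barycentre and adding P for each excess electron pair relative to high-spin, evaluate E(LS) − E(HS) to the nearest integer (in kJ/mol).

173

High-spin d⁷ fills as t₂g⁵ eg² with CFSE 5(−0.4) + 2(+0.6) = -0.8Δ_oct = -88 kJ/mol.
Low-spin: t₂g⁶ eg¹, orbital CFSE = -1.8Δ_oct = -198 kJ/mol; plus 1 excess pair × P = +283 kJ/mol; total 85 kJ/mol.
Thus E(LS) − E(HS) = 173 kJ/mol.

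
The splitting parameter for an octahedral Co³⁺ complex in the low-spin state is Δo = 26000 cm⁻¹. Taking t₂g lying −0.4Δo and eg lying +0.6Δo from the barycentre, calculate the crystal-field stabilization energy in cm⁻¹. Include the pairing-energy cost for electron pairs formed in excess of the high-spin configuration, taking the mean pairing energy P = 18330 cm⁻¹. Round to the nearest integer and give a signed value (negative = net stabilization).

Co sits in group 9; removing 3 electrons leaves Co³⁺ with 9 − 3 = 6 d electrons.
Electron filling gives t₂g⁶ eg⁰.
Orbital CFSE = 6(-0.4) + 0(0.6) = -2.4Δo = -2.4 × 26000 = -62400 cm⁻¹.
High-spin d⁶ would be t₂g⁴ eg² with 1 pair; low-spin has 3, so 2 excess pairs cost +2P = +36660 cm⁻¹.
Combining: -62400 + 36660 = -25740 cm⁻¹.

-25740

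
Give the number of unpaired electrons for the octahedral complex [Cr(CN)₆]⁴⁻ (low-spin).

Each CN⁻ contributes -1; 6 × (-1) = -6. With overall charge -4, Cr is in the +2 oxidation state.
Cr is in group 6, so Cr²⁺ is d⁴ (6 − 2 = 4).
Configuration: t₂g⁴ eg⁰, giving 2 unpaired electrons.

2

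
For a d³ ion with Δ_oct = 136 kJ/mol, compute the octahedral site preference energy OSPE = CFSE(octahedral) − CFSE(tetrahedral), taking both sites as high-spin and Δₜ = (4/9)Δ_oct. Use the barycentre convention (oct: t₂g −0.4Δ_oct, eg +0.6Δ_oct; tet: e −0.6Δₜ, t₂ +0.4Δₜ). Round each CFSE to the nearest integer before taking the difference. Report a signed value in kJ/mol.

-115

Octahedral high-spin t2g^3 e_g^0: CFSE = -1.2 × 136 = -163 kJ/mol.
Tetrahedral e^2 t2^1 gives -0.8Δₜ = -0.8 × (4/9) × 136 = -48 kJ/mol.
OSPE = -163 − (-48) = -115 kJ/mol.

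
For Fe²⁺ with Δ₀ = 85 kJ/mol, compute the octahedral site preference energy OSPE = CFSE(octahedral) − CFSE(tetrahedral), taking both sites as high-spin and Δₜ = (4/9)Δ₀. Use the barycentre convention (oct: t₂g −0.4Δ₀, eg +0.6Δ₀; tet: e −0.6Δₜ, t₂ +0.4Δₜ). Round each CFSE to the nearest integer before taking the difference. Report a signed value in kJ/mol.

-11

Fe is in group 8, so Fe²⁺ is d⁶ (8 − 2 = 6).
In an octahedral site d⁶ (HS) is t2g^4 e_g^2, giving CFSE(oct) = -0.4Δ₀ = -34 kJ/mol.
In a tetrahedral site the filling is e^3 t2^3: CFSE(tet) = -0.6Δₜ = -0.6 × (4/9)(85) = -23 kJ/mol.
OSPE = -34 − (-23) = -11 kJ/mol.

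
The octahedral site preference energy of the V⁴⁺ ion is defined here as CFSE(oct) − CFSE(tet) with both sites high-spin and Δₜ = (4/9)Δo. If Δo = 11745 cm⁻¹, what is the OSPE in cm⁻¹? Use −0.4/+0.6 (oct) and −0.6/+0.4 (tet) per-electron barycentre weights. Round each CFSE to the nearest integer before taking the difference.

V sits in group 5; removing 4 electrons leaves V⁴⁺ with 5 − 4 = 1 d electrons.
Octahedral (high-spin): t₂g¹ eg⁰, CFSE = 1(−0.4) + 0(+0.6) = -0.4Δo = -0.4 × 11745 = -4698 cm⁻¹.
Tetrahedral: e¹ t₂⁰, CFSE = 1(−0.6) + 0(+0.4) = -0.6Δₜ = -0.6 × (4/9) × 11745 = -3132 cm⁻¹.
OSPE = CFSE(oct) − CFSE(tet) = -4698 − (-3132) = -1566 cm⁻¹.

-1566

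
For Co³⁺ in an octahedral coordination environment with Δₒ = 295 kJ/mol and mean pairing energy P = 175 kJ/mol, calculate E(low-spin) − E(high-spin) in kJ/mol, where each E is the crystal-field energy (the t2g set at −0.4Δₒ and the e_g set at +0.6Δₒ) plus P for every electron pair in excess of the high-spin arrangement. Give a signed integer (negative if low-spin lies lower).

Co³⁺: group 9, so d-count = 9 − 3 = 6.
High-spin d⁶ fills as t2g^4 e_g^2 with CFSE 4(−0.4) + 2(+0.6) = -0.4Δₒ = -118 kJ/mol.
Low-spin: t2g^6 e_g^0, orbital CFSE = -2.4Δₒ = -708 kJ/mol; plus 2 excess pairs × P = +350 kJ/mol; total -358 kJ/mol.
E(LS) − E(HS) = -358 − (-118) = -240 kJ/mol.

-240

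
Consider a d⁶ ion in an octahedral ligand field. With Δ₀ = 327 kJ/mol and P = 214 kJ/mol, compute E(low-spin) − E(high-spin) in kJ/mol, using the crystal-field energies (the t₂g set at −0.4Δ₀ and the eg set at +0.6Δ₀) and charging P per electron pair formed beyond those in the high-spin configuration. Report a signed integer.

-226

High-spin: t₂g⁴ eg², CFSE = -0.4Δ₀ = -131 kJ/mol.
Low-spin: t₂g⁶ eg⁰, orbital CFSE = -2.4Δ₀ = -785 kJ/mol; plus 2 excess pairs × P = +428 kJ/mol; total -357 kJ/mol.
Thus E(LS) − E(HS) = -226 kJ/mol.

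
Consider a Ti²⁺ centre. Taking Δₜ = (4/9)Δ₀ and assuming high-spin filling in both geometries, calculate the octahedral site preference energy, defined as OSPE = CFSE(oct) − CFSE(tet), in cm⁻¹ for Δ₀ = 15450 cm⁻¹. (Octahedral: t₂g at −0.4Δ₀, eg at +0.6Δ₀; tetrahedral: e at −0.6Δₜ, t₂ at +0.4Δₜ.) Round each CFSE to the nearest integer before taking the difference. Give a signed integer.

-4120

Ti is in group 4, so Ti²⁺ is d² (4 − 2 = 2).
In an octahedral site d² (HS) is t2g^2 e_g^0, giving CFSE(oct) = -0.8Δ₀ = -12360 cm⁻¹.
Tetrahedral e^2 t2^0 gives -1.2Δₜ = -1.2 × (4/9) × 15450 = -8240 cm⁻¹.
OSPE = -12360 − (-8240) = -4120 cm⁻¹.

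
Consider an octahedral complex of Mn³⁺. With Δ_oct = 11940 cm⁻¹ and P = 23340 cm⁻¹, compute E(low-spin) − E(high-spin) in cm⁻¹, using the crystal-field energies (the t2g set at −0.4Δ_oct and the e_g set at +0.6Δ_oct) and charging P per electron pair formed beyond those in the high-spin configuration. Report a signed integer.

Mn³⁺: group 7, so d-count = 7 − 3 = 4.
High-spin d⁴ fills as t2g^3 e_g^1 with CFSE 3(−0.4) + 1(+0.6) = -0.6Δ_oct = -7164 cm⁻¹.
Low-spin: t2g^4 e_g^0, orbital CFSE = -1.6Δ_oct = -19104 cm⁻¹; plus 1 excess pair × P = +23340 cm⁻¹; total 4236 cm⁻¹.
E(LS) − E(HS) = 4236 − (-7164) = 11400 cm⁻¹.

11400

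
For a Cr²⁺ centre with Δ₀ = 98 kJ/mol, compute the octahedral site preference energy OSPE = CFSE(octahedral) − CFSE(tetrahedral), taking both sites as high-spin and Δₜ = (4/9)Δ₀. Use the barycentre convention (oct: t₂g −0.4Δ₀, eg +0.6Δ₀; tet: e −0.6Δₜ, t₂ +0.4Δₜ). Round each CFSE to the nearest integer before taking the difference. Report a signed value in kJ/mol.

-42

Cr²⁺: group 6, so d-count = 6 − 2 = 4.
Octahedral high-spin t₂g³ eg¹: CFSE = -0.6 × 98 = -59 kJ/mol.
Tetrahedral: e² t₂², CFSE = 2(−0.6) + 2(+0.4) = -0.4Δₜ = -0.4 × (4/9) × 98 = -17 kJ/mol.
OSPE = -59 − (-17) = -42 kJ/mol.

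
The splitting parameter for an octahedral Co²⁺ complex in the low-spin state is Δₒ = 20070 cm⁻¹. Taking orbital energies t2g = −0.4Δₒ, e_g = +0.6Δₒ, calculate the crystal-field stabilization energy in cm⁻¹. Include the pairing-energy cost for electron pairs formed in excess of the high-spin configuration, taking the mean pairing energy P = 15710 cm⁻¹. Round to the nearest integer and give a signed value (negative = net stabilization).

-20416

Co is in group 9, so Co²⁺ is d⁷ (9 − 2 = 7).
The d⁷ electrons fill as t2g^6 e_g^1.
Orbital CFSE = 6(-0.4) + 1(0.6) = -1.8Δₒ = -1.8 × 20070 = -36126 cm⁻¹.
Pairing penalty: 3 pairs vs 2 in the high-spin reference → 1 extra × P = 15710 cm⁻¹.
Net CFSE = -36126 + 15710 = -20416 cm⁻¹.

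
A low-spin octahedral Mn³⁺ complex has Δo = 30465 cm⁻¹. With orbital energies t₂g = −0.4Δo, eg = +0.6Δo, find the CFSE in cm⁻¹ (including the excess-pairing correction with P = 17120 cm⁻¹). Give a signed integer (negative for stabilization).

-31624

Group 7 minus oxidation state +3 gives a d⁴ configuration for Mn³⁺.
Electron filling gives t₂g⁴ eg⁰.
CFSE(orbital) = 4×(-0.4Δo) + 0×(0.6Δo) = -1.6Δo; with Δo = 30465 cm⁻¹ that is -48744 cm⁻¹.
Relative to high-spin t₂g³ eg¹ (0 paired), the low-spin configuration has 1 additional pair, contributing +1 × 17120 = +17120 cm⁻¹.
Combining: -48744 + 17120 = -31624 cm⁻¹.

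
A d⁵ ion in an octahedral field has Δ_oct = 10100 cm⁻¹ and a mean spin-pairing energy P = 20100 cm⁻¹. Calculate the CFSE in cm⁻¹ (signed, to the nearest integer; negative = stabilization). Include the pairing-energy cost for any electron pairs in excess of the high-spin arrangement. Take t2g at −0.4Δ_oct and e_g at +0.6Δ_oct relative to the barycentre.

With Δ_oct < P the complex is high-spin.
Filling d⁵ accordingly: t2g^3 e_g^2.
Orbital CFSE = 0.0Δ_oct = 0.0 × 10100 = 0 cm⁻¹.
High-spin has no excess pairs, so no pairing correction applies.

0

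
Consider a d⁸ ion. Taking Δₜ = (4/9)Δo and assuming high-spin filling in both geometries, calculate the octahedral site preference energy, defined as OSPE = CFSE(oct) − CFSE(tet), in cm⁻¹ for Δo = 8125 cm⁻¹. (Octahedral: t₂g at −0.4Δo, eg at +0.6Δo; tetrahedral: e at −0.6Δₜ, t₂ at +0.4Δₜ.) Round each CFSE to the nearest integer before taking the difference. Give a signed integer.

-6861

Octahedral (high-spin): t₂g⁶ eg², CFSE = 6(−0.4) + 2(+0.6) = -1.2Δo = -1.2 × 8125 = -9750 cm⁻¹.
Tetrahedral e⁴ t₂⁴ gives -0.8Δₜ = -0.8 × (4/9) × 8125 = -2889 cm⁻¹.
Subtracting, OSPE = -9750 − (-2889) = -6861 cm⁻¹.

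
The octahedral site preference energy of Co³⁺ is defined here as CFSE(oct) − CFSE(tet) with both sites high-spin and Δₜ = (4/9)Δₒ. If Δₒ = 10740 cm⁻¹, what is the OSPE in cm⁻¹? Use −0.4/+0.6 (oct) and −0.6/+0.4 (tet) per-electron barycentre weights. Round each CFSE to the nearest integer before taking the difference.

Co³⁺: group 9, so d-count = 9 − 3 = 6.
In an octahedral site d⁶ (HS) is t₂g⁴ eg², giving CFSE(oct) = -0.4Δₒ = -4296 cm⁻¹.
In a tetrahedral site the filling is e³ t₂³: CFSE(tet) = -0.6Δₜ = -0.6 × (4/9)(10740) = -2864 cm⁻¹.
Subtracting, OSPE = -4296 − (-2864) = -1432 cm⁻¹.

-1432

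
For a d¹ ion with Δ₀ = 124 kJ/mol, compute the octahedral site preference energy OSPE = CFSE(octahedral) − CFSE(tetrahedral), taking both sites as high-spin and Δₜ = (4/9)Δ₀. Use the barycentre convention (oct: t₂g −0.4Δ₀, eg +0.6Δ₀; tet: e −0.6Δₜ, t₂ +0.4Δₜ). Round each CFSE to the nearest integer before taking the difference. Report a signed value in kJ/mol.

In an octahedral site d¹ (HS) is t₂g¹ eg⁰, giving CFSE(oct) = -0.4Δ₀ = -50 kJ/mol.
Tetrahedral e¹ t₂⁰ gives -0.6Δₜ = -0.6 × (4/9) × 124 = -33 kJ/mol.
Subtracting, OSPE = -50 − (-33) = -17 kJ/mol.

-17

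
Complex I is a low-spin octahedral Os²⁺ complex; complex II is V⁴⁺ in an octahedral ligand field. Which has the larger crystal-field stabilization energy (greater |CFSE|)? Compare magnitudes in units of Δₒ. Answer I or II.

I

I: Group 8 minus oxidation state +2 gives a d⁶ configuration for Os²⁺; t2g^6 e_g^0, CFSE = -2.4Δₒ.
II: V is in group 5, so V⁴⁺ is d¹ (5 − 4 = 1); t₂g¹ eg⁰, CFSE = -0.4Δₒ.
So I has the larger |CFSE|.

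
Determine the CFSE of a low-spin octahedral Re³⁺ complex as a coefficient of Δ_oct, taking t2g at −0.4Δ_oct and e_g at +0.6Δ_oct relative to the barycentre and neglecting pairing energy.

-1.6 Δ_oct

Group 7 minus oxidation state +3 gives a d⁴ configuration for Re³⁺.
Configuration: t2g^4 e_g^0.
CFSE = 4(-0.4Δ_oct) + 0(0.6Δ_oct) = -1.6Δ_oct + 0.0Δ_oct = -1.6Δ_oct.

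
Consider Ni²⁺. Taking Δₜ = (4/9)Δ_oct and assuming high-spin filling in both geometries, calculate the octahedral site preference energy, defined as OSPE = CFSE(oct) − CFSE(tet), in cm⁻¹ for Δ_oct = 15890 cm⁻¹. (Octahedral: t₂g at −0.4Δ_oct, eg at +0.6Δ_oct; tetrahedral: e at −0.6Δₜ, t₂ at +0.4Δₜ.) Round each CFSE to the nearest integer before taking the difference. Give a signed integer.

-13418

Group 10 minus oxidation state +2 gives a d⁸ configuration for Ni²⁺.
In an octahedral site d⁸ (HS) is t₂g⁶ eg², giving CFSE(oct) = -1.2Δ_oct = -19068 cm⁻¹.
In a tetrahedral site the filling is e⁴ t₂⁴: CFSE(tet) = -0.8Δₜ = -0.8 × (4/9)(15890) = -5650 cm⁻¹.
OSPE = -19068 − (-5650) = -13418 cm⁻¹.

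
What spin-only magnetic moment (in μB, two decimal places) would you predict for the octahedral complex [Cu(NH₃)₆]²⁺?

1.73 μB

NH₃ is neutral, so the +2 overall charge sits on Cu: oxidation state +2.
Cu is in group 11, so Cu²⁺ is d⁹ (11 − 2 = 9).
For octahedral d⁹ the high- and low-spin configurations coincide.
Configuration: t₂g⁶ eg³ → 1 unpaired electron.
μ(spin-only) = √[1(1+2)] = √3 ≈ 1.73 μB.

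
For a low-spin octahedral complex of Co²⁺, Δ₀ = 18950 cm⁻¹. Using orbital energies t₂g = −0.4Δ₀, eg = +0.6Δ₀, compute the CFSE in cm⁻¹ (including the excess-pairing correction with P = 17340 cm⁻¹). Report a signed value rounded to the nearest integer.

-16770

Group 9 minus oxidation state +2 gives a d⁷ configuration for Co²⁺.
The d⁷ electrons fill as t₂g⁶ eg¹.
The orbital stabilization is -1.8Δ₀ = -1.8 × 18950 = -34110 cm⁻¹.
Relative to high-spin t₂g⁵ eg² (2 paired), the low-spin configuration has 1 additional pair, contributing +1 × 17340 = +17340 cm⁻¹.
Net CFSE = -34110 + 17340 = -16770 cm⁻¹.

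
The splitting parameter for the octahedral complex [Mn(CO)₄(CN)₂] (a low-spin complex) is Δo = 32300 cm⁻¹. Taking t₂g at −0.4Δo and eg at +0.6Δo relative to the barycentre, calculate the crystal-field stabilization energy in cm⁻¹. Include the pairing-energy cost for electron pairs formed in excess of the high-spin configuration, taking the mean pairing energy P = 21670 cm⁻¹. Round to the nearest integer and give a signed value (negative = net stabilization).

Ligand charges: 4×(+0) from CO and 2×(-1) from CN⁻ sum to -2; with overall charge +0, Mn is +2.
Mn sits in group 7; removing 2 electrons leaves Mn²⁺ with 7 − 2 = 5 d electrons.
The d⁵ electrons fill as t₂g⁵ eg⁰.
The orbital stabilization is -2.0Δo = -2.0 × 32300 = -64600 cm⁻¹.
Pairing penalty: 2 pairs vs 0 in the high-spin reference → 2 extra × P = 43340 cm⁻¹.
Net CFSE = -64600 + 43340 = -21260 cm⁻¹.

-21260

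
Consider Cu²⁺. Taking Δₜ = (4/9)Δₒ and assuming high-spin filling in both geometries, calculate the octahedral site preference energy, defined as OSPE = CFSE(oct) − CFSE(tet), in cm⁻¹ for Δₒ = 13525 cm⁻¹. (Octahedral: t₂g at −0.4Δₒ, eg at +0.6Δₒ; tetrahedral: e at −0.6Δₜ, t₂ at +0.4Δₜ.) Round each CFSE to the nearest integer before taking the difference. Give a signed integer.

-5711

Cu sits in group 11; removing 2 electrons leaves Cu²⁺ with 11 − 2 = 9 d electrons.
In an octahedral site d⁹ (HS) is t₂g⁶ eg³, giving CFSE(oct) = -0.6Δₒ = -8115 cm⁻¹.
Tetrahedral e⁴ t₂⁵ gives -0.4Δₜ = -0.4 × (4/9) × 13525 = -2404 cm⁻¹.
Subtracting, OSPE = -8115 − (-2404) = -5711 cm⁻¹.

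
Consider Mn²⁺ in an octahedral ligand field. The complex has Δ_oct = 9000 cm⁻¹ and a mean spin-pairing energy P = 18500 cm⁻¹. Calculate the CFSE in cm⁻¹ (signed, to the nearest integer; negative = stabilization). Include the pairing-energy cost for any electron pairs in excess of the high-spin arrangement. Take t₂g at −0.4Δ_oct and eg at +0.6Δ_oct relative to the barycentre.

0

Mn sits in group 7; removing 2 electrons leaves Mn²⁺ with 7 − 2 = 5 d electrons.
Since Δ_oct = 9000 cm⁻¹ < P = 18500 cm⁻¹, the complex adopts the high-spin configuration.
Filling d⁵ accordingly: t₂g³ eg².
Orbital CFSE = 0.0Δ_oct = 0.0 × 9000 = 0 cm⁻¹.
High-spin has no excess pairs, so no pairing correction applies.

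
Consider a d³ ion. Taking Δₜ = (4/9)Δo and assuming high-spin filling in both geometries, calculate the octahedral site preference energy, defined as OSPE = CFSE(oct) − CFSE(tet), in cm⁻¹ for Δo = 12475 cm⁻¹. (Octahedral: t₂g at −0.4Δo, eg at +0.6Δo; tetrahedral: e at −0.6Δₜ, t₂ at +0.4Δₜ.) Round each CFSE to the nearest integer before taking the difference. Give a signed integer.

-10534

Octahedral (high-spin): t2g^3 e_g^0, CFSE = 3(−0.4) + 0(+0.6) = -1.2Δo = -1.2 × 12475 = -14970 cm⁻¹.
In a tetrahedral site the filling is e^2 t2^1: CFSE(tet) = -0.8Δₜ = -0.8 × (4/9)(12475) = -4436 cm⁻¹.
Subtracting, OSPE = -14970 − (-4436) = -10534 cm⁻¹.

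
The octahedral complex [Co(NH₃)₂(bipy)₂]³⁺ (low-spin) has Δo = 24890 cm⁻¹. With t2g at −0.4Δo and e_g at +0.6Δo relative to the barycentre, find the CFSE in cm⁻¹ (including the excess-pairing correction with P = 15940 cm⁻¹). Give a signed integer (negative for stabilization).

-27856

Ligand charges: 2×(+0) from NH₃ and 2×(+0) from bipy sum to +0; with overall charge +3, Co is +3.
Co³⁺: group 9, so d-count = 9 − 3 = 6.
Configuration: t2g^6 e_g^0.
The orbital stabilization is -2.4Δo = -2.4 × 24890 = -59736 cm⁻¹.
High-spin d⁶ would be t2g^4 e_g^2 with 1 pair; low-spin has 3, so 2 excess pairs cost +2P = +31880 cm⁻¹.
Combining: -59736 + 31880 = -27856 cm⁻¹.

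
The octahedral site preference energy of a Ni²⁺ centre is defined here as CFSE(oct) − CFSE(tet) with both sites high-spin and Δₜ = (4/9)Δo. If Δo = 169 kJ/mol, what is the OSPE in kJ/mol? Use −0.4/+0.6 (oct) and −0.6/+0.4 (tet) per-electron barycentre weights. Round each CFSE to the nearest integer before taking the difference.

-143

Ni is in group 10, so Ni²⁺ is d⁸ (10 − 2 = 8).
In an octahedral site d⁸ (HS) is t2g^6 e_g^2, giving CFSE(oct) = -1.2Δo = -203 kJ/mol.
Tetrahedral: e^4 t2^4, CFSE = 4(−0.6) + 4(+0.4) = -0.8Δₜ = -0.8 × (4/9) × 169 = -60 kJ/mol.
Subtracting, OSPE = -203 − (-60) = -143 kJ/mol.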